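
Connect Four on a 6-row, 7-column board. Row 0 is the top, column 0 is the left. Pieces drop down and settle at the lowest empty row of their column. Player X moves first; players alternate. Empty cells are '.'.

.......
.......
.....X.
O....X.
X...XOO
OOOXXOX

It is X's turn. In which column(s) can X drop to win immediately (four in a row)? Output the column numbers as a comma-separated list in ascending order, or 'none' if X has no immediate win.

col 0: drop X → no win
col 1: drop X → no win
col 2: drop X → no win
col 3: drop X → no win
col 4: drop X → no win
col 5: drop X → no win
col 6: drop X → no win

Answer: none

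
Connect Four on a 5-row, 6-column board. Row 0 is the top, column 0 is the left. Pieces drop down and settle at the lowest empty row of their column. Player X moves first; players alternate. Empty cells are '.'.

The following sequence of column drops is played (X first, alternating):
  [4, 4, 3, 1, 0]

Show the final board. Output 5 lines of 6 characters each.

Move 1: X drops in col 4, lands at row 4
Move 2: O drops in col 4, lands at row 3
Move 3: X drops in col 3, lands at row 4
Move 4: O drops in col 1, lands at row 4
Move 5: X drops in col 0, lands at row 4

Answer: ......
......
......
....O.
XO.XX.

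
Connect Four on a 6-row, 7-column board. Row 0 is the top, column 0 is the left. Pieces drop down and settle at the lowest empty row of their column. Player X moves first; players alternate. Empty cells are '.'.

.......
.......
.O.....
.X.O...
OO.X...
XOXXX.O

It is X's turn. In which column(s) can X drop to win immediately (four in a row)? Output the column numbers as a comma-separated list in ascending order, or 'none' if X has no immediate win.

Answer: 5

Derivation:
col 0: drop X → no win
col 1: drop X → no win
col 2: drop X → no win
col 3: drop X → no win
col 4: drop X → no win
col 5: drop X → WIN!
col 6: drop X → no win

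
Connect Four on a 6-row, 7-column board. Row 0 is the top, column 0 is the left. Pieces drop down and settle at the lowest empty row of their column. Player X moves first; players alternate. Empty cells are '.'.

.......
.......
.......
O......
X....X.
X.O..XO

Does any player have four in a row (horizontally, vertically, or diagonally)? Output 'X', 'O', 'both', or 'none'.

none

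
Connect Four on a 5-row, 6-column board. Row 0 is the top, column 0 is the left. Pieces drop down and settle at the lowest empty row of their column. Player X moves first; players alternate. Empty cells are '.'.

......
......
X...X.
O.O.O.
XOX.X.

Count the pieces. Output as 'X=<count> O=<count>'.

X=5 O=4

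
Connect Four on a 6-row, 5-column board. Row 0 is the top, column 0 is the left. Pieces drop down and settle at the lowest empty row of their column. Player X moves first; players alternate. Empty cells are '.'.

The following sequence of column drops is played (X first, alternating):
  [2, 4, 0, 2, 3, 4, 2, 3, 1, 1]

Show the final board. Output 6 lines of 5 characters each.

Answer: .....
.....
.....
..X..
.OOOO
XXXXO

Derivation:
Move 1: X drops in col 2, lands at row 5
Move 2: O drops in col 4, lands at row 5
Move 3: X drops in col 0, lands at row 5
Move 4: O drops in col 2, lands at row 4
Move 5: X drops in col 3, lands at row 5
Move 6: O drops in col 4, lands at row 4
Move 7: X drops in col 2, lands at row 3
Move 8: O drops in col 3, lands at row 4
Move 9: X drops in col 1, lands at row 5
Move 10: O drops in col 1, lands at row 4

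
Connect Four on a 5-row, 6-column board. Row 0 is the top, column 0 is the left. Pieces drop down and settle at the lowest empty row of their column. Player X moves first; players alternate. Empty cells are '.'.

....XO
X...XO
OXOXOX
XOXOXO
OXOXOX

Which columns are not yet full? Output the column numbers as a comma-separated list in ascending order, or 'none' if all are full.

Answer: 0,1,2,3

Derivation:
col 0: top cell = '.' → open
col 1: top cell = '.' → open
col 2: top cell = '.' → open
col 3: top cell = '.' → open
col 4: top cell = 'X' → FULL
col 5: top cell = 'O' → FULL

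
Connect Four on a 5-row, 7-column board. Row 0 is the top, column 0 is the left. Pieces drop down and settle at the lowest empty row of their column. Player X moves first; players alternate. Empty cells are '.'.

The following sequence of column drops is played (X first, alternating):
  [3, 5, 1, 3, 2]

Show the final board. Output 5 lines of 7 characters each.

Answer: .......
.......
.......
...O...
.XXX.O.

Derivation:
Move 1: X drops in col 3, lands at row 4
Move 2: O drops in col 5, lands at row 4
Move 3: X drops in col 1, lands at row 4
Move 4: O drops in col 3, lands at row 3
Move 5: X drops in col 2, lands at row 4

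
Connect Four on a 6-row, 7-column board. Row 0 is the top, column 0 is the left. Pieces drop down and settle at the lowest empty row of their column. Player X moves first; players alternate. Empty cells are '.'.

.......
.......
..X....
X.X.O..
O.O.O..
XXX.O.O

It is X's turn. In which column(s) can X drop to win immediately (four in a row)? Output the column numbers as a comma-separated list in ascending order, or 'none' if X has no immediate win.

Answer: 3

Derivation:
col 0: drop X → no win
col 1: drop X → no win
col 2: drop X → no win
col 3: drop X → WIN!
col 4: drop X → no win
col 5: drop X → no win
col 6: drop X → no win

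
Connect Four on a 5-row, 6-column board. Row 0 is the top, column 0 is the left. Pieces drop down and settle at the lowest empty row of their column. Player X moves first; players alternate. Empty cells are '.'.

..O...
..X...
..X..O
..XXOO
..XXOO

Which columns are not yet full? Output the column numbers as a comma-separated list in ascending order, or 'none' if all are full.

Answer: 0,1,3,4,5

Derivation:
col 0: top cell = '.' → open
col 1: top cell = '.' → open
col 2: top cell = 'O' → FULL
col 3: top cell = '.' → open
col 4: top cell = '.' → open
col 5: top cell = '.' → open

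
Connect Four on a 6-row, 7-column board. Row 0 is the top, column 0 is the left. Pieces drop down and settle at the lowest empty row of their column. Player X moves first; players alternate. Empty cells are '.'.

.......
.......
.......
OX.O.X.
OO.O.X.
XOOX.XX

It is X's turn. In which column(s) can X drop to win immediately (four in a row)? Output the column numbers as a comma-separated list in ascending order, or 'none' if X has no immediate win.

col 0: drop X → no win
col 1: drop X → no win
col 2: drop X → no win
col 3: drop X → no win
col 4: drop X → WIN!
col 5: drop X → WIN!
col 6: drop X → no win

Answer: 4,5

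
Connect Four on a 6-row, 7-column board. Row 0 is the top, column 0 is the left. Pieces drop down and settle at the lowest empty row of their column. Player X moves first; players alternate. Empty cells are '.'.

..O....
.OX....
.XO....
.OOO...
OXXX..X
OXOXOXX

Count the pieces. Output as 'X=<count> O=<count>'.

X=10 O=10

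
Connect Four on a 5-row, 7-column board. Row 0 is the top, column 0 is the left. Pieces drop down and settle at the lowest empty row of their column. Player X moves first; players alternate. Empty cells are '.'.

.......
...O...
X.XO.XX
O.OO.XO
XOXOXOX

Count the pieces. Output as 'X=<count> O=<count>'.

X=9 O=9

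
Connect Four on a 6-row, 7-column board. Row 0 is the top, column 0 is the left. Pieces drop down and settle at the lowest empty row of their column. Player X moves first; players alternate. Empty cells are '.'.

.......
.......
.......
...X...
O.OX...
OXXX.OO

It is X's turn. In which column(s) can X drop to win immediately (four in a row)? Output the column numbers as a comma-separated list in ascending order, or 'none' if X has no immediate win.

Answer: 3,4

Derivation:
col 0: drop X → no win
col 1: drop X → no win
col 2: drop X → no win
col 3: drop X → WIN!
col 4: drop X → WIN!
col 5: drop X → no win
col 6: drop X → no win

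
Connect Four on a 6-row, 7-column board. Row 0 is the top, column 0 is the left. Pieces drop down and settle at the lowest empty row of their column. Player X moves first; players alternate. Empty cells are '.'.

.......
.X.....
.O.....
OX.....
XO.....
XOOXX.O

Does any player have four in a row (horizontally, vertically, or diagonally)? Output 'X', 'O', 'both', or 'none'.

none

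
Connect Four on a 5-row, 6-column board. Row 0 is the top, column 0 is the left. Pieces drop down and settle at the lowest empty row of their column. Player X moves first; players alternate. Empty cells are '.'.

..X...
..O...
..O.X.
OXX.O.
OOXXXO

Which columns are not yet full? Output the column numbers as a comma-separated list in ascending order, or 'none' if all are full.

col 0: top cell = '.' → open
col 1: top cell = '.' → open
col 2: top cell = 'X' → FULL
col 3: top cell = '.' → open
col 4: top cell = '.' → open
col 5: top cell = '.' → open

Answer: 0,1,3,4,5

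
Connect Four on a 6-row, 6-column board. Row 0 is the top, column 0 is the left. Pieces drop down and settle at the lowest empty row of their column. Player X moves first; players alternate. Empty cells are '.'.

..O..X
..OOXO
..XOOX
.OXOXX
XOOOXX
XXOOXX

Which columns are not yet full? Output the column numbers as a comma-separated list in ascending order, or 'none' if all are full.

Answer: 0,1,3,4

Derivation:
col 0: top cell = '.' → open
col 1: top cell = '.' → open
col 2: top cell = 'O' → FULL
col 3: top cell = '.' → open
col 4: top cell = '.' → open
col 5: top cell = 'X' → FULL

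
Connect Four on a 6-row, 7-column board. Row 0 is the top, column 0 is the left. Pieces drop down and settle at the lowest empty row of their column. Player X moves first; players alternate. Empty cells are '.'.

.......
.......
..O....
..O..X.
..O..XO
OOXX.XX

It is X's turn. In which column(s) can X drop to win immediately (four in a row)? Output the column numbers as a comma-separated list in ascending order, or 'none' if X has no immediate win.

col 0: drop X → no win
col 1: drop X → no win
col 2: drop X → no win
col 3: drop X → no win
col 4: drop X → WIN!
col 5: drop X → WIN!
col 6: drop X → no win

Answer: 4,5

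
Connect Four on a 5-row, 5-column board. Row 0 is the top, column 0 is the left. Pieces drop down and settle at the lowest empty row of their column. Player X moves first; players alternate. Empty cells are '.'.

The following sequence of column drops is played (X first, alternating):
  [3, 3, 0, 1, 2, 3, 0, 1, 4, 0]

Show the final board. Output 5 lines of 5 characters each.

Move 1: X drops in col 3, lands at row 4
Move 2: O drops in col 3, lands at row 3
Move 3: X drops in col 0, lands at row 4
Move 4: O drops in col 1, lands at row 4
Move 5: X drops in col 2, lands at row 4
Move 6: O drops in col 3, lands at row 2
Move 7: X drops in col 0, lands at row 3
Move 8: O drops in col 1, lands at row 3
Move 9: X drops in col 4, lands at row 4
Move 10: O drops in col 0, lands at row 2

Answer: .....
.....
O..O.
XO.O.
XOXXX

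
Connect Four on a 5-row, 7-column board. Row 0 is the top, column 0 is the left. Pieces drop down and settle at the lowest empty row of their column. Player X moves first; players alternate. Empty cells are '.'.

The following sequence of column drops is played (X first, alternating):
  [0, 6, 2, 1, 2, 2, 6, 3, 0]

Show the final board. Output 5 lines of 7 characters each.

Answer: .......
.......
..O....
X.X...X
XOXO..O

Derivation:
Move 1: X drops in col 0, lands at row 4
Move 2: O drops in col 6, lands at row 4
Move 3: X drops in col 2, lands at row 4
Move 4: O drops in col 1, lands at row 4
Move 5: X drops in col 2, lands at row 3
Move 6: O drops in col 2, lands at row 2
Move 7: X drops in col 6, lands at row 3
Move 8: O drops in col 3, lands at row 4
Move 9: X drops in col 0, lands at row 3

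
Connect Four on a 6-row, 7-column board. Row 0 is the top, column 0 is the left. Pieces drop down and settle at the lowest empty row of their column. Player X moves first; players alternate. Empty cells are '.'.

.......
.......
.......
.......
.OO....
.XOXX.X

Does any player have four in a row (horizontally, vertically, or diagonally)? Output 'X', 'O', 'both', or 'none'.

none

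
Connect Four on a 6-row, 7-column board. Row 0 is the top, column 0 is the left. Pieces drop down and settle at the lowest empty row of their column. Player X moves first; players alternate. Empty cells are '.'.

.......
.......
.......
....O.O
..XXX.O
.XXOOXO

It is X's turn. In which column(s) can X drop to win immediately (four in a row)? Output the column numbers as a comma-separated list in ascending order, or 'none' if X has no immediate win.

col 0: drop X → no win
col 1: drop X → WIN!
col 2: drop X → no win
col 3: drop X → no win
col 4: drop X → no win
col 5: drop X → WIN!
col 6: drop X → no win

Answer: 1,5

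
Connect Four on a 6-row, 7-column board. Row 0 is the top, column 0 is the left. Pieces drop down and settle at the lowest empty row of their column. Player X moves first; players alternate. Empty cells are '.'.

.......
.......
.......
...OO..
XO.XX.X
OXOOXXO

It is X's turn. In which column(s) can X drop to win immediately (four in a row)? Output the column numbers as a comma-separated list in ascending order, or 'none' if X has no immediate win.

Answer: 5

Derivation:
col 0: drop X → no win
col 1: drop X → no win
col 2: drop X → no win
col 3: drop X → no win
col 4: drop X → no win
col 5: drop X → WIN!
col 6: drop X → no win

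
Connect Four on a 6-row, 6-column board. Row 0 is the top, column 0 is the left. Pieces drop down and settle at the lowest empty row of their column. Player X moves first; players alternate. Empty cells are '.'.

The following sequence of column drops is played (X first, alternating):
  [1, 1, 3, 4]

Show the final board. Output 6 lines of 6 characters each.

Move 1: X drops in col 1, lands at row 5
Move 2: O drops in col 1, lands at row 4
Move 3: X drops in col 3, lands at row 5
Move 4: O drops in col 4, lands at row 5

Answer: ......
......
......
......
.O....
.X.XO.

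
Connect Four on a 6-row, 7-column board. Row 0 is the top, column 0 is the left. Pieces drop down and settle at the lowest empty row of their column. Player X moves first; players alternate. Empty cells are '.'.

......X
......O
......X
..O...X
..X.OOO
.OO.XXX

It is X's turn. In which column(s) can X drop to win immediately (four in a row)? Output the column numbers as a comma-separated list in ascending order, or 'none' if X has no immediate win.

Answer: 3

Derivation:
col 0: drop X → no win
col 1: drop X → no win
col 2: drop X → no win
col 3: drop X → WIN!
col 4: drop X → no win
col 5: drop X → no win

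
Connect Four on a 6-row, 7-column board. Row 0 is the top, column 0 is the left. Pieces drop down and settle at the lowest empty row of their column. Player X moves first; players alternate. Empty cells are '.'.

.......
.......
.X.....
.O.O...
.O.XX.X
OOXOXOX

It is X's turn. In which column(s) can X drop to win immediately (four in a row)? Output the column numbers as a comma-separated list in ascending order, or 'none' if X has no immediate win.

Answer: 5

Derivation:
col 0: drop X → no win
col 1: drop X → no win
col 2: drop X → no win
col 3: drop X → no win
col 4: drop X → no win
col 5: drop X → WIN!
col 6: drop X → no win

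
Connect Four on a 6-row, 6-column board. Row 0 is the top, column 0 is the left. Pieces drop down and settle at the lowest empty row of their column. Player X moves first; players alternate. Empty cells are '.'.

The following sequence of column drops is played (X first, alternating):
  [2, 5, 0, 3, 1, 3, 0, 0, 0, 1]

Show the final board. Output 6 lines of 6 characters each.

Answer: ......
......
X.....
O.....
XO.O..
XXXO.O

Derivation:
Move 1: X drops in col 2, lands at row 5
Move 2: O drops in col 5, lands at row 5
Move 3: X drops in col 0, lands at row 5
Move 4: O drops in col 3, lands at row 5
Move 5: X drops in col 1, lands at row 5
Move 6: O drops in col 3, lands at row 4
Move 7: X drops in col 0, lands at row 4
Move 8: O drops in col 0, lands at row 3
Move 9: X drops in col 0, lands at row 2
Move 10: O drops in col 1, lands at row 4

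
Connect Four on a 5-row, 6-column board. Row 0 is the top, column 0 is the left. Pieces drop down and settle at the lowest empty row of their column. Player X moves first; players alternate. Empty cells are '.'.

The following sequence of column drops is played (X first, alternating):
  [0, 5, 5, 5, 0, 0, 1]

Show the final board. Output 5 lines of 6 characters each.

Answer: ......
......
O....O
X....X
XX...O

Derivation:
Move 1: X drops in col 0, lands at row 4
Move 2: O drops in col 5, lands at row 4
Move 3: X drops in col 5, lands at row 3
Move 4: O drops in col 5, lands at row 2
Move 5: X drops in col 0, lands at row 3
Move 6: O drops in col 0, lands at row 2
Move 7: X drops in col 1, lands at row 4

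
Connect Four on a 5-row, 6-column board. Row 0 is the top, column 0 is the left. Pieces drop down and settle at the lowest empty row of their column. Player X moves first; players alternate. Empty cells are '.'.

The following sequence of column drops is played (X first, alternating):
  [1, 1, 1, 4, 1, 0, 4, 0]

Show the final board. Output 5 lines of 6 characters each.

Answer: ......
.X....
.X....
OO..X.
OX..O.

Derivation:
Move 1: X drops in col 1, lands at row 4
Move 2: O drops in col 1, lands at row 3
Move 3: X drops in col 1, lands at row 2
Move 4: O drops in col 4, lands at row 4
Move 5: X drops in col 1, lands at row 1
Move 6: O drops in col 0, lands at row 4
Move 7: X drops in col 4, lands at row 3
Move 8: O drops in col 0, lands at row 3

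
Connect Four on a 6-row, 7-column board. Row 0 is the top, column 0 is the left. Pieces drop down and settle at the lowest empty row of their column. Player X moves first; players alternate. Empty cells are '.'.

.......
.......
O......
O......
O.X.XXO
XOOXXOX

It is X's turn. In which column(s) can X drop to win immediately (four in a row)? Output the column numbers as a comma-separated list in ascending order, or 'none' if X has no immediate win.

Answer: 3

Derivation:
col 0: drop X → no win
col 1: drop X → no win
col 2: drop X → no win
col 3: drop X → WIN!
col 4: drop X → no win
col 5: drop X → no win
col 6: drop X → no win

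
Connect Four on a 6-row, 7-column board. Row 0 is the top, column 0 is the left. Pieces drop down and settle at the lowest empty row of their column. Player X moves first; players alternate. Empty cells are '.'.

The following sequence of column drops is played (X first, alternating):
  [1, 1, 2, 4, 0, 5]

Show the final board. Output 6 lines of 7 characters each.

Answer: .......
.......
.......
.......
.O.....
XXX.OO.

Derivation:
Move 1: X drops in col 1, lands at row 5
Move 2: O drops in col 1, lands at row 4
Move 3: X drops in col 2, lands at row 5
Move 4: O drops in col 4, lands at row 5
Move 5: X drops in col 0, lands at row 5
Move 6: O drops in col 5, lands at row 5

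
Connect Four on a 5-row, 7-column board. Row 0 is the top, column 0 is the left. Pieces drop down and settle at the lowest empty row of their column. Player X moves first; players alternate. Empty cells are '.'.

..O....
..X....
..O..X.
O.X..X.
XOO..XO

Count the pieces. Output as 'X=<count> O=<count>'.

X=6 O=6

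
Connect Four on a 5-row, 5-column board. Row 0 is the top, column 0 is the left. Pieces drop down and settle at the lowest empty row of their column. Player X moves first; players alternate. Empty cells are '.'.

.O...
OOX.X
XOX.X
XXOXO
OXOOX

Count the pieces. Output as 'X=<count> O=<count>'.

X=10 O=9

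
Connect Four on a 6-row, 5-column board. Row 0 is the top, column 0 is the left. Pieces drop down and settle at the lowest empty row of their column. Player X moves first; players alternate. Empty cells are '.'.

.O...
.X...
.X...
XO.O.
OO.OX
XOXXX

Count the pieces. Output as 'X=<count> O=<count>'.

X=8 O=7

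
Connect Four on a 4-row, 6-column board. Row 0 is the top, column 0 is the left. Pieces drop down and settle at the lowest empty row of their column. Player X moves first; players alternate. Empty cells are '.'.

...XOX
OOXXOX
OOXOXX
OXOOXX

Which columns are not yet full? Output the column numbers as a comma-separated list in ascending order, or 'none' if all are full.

Answer: 0,1,2

Derivation:
col 0: top cell = '.' → open
col 1: top cell = '.' → open
col 2: top cell = '.' → open
col 3: top cell = 'X' → FULL
col 4: top cell = 'O' → FULL
col 5: top cell = 'X' → FULL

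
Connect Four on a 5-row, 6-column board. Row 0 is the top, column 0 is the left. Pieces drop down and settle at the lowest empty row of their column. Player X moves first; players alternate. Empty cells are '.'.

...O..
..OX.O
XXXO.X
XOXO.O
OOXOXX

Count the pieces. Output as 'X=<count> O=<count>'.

X=10 O=10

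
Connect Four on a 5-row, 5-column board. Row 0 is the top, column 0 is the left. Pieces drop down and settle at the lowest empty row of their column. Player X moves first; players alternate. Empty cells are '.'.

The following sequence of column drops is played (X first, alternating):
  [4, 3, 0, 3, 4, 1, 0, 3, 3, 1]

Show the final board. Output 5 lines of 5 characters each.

Answer: .....
...X.
...O.
XO.OX
XO.OX

Derivation:
Move 1: X drops in col 4, lands at row 4
Move 2: O drops in col 3, lands at row 4
Move 3: X drops in col 0, lands at row 4
Move 4: O drops in col 3, lands at row 3
Move 5: X drops in col 4, lands at row 3
Move 6: O drops in col 1, lands at row 4
Move 7: X drops in col 0, lands at row 3
Move 8: O drops in col 3, lands at row 2
Move 9: X drops in col 3, lands at row 1
Move 10: O drops in col 1, lands at row 3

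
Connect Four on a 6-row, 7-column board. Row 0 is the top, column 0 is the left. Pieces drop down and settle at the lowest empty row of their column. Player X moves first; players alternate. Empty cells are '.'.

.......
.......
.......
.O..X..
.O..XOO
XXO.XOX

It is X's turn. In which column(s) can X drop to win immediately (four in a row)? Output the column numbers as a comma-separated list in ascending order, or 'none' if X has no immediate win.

Answer: 4

Derivation:
col 0: drop X → no win
col 1: drop X → no win
col 2: drop X → no win
col 3: drop X → no win
col 4: drop X → WIN!
col 5: drop X → no win
col 6: drop X → no win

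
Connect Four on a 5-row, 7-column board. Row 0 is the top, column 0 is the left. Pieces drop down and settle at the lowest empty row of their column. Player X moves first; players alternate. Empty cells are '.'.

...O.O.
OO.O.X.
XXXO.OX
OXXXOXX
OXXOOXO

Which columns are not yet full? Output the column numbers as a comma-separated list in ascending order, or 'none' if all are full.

col 0: top cell = '.' → open
col 1: top cell = '.' → open
col 2: top cell = '.' → open
col 3: top cell = 'O' → FULL
col 4: top cell = '.' → open
col 5: top cell = 'O' → FULL
col 6: top cell = '.' → open

Answer: 0,1,2,4,6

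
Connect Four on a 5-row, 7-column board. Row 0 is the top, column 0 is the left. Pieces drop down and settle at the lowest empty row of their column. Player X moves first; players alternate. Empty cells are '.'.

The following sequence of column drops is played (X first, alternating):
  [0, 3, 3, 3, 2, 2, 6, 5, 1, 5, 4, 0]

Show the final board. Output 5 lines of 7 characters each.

Answer: .......
.......
...O...
O.OX.O.
XXXOXOX

Derivation:
Move 1: X drops in col 0, lands at row 4
Move 2: O drops in col 3, lands at row 4
Move 3: X drops in col 3, lands at row 3
Move 4: O drops in col 3, lands at row 2
Move 5: X drops in col 2, lands at row 4
Move 6: O drops in col 2, lands at row 3
Move 7: X drops in col 6, lands at row 4
Move 8: O drops in col 5, lands at row 4
Move 9: X drops in col 1, lands at row 4
Move 10: O drops in col 5, lands at row 3
Move 11: X drops in col 4, lands at row 4
Move 12: O drops in col 0, lands at row 3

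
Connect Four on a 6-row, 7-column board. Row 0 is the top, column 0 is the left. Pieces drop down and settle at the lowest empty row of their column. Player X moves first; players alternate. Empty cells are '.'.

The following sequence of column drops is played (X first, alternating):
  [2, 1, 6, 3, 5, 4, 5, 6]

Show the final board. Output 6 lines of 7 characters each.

Move 1: X drops in col 2, lands at row 5
Move 2: O drops in col 1, lands at row 5
Move 3: X drops in col 6, lands at row 5
Move 4: O drops in col 3, lands at row 5
Move 5: X drops in col 5, lands at row 5
Move 6: O drops in col 4, lands at row 5
Move 7: X drops in col 5, lands at row 4
Move 8: O drops in col 6, lands at row 4

Answer: .......
.......
.......
.......
.....XO
.OXOOXX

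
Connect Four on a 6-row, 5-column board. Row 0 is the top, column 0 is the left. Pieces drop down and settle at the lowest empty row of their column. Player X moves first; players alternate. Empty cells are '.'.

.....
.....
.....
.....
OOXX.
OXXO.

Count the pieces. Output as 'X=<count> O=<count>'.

X=4 O=4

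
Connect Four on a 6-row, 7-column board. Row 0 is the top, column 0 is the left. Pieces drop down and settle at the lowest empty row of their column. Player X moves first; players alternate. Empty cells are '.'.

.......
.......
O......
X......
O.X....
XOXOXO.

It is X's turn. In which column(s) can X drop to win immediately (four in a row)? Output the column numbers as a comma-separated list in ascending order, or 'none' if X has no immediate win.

col 0: drop X → no win
col 1: drop X → no win
col 2: drop X → no win
col 3: drop X → no win
col 4: drop X → no win
col 5: drop X → no win
col 6: drop X → no win

Answer: none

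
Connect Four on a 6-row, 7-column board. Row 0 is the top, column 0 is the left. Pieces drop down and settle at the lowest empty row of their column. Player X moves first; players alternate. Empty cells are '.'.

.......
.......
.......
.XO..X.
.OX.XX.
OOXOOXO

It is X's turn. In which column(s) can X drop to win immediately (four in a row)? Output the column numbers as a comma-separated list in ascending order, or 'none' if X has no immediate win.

col 0: drop X → no win
col 1: drop X → no win
col 2: drop X → no win
col 3: drop X → WIN!
col 4: drop X → no win
col 5: drop X → WIN!
col 6: drop X → no win

Answer: 3,5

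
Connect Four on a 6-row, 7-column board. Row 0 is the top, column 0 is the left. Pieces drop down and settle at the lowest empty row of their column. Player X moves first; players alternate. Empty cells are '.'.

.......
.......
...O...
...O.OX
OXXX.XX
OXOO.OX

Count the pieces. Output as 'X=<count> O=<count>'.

X=8 O=8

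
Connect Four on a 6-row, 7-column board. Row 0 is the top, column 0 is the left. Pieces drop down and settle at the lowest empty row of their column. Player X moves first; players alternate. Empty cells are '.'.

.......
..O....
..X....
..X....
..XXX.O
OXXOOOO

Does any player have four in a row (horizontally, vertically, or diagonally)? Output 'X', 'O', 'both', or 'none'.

both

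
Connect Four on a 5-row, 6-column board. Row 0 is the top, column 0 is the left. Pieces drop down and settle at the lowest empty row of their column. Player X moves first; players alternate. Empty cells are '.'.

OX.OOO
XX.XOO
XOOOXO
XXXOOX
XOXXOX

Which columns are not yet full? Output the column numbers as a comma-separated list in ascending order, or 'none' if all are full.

Answer: 2

Derivation:
col 0: top cell = 'O' → FULL
col 1: top cell = 'X' → FULL
col 2: top cell = '.' → open
col 3: top cell = 'O' → FULL
col 4: top cell = 'O' → FULL
col 5: top cell = 'O' → FULL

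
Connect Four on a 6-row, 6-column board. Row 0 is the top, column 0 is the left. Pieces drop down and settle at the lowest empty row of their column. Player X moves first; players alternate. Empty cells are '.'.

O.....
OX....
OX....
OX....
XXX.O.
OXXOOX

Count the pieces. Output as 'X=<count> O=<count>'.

X=9 O=8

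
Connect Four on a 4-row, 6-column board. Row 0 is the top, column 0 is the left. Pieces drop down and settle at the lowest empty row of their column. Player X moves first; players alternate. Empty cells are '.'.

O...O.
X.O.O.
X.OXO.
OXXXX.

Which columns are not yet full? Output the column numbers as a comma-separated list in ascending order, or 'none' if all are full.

col 0: top cell = 'O' → FULL
col 1: top cell = '.' → open
col 2: top cell = '.' → open
col 3: top cell = '.' → open
col 4: top cell = 'O' → FULL
col 5: top cell = '.' → open

Answer: 1,2,3,5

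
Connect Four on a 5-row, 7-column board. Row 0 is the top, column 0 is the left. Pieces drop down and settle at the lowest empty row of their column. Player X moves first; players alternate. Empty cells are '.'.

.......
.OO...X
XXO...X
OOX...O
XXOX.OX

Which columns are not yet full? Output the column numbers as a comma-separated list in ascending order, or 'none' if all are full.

Answer: 0,1,2,3,4,5,6

Derivation:
col 0: top cell = '.' → open
col 1: top cell = '.' → open
col 2: top cell = '.' → open
col 3: top cell = '.' → open
col 4: top cell = '.' → open
col 5: top cell = '.' → open
col 6: top cell = '.' → open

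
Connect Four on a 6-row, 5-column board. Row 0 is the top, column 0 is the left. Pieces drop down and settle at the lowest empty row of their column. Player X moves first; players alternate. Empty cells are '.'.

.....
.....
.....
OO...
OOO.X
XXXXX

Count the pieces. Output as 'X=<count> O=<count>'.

X=6 O=5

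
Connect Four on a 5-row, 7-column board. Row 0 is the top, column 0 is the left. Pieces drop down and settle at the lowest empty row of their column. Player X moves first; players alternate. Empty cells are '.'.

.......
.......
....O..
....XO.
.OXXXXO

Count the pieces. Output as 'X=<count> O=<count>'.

X=5 O=4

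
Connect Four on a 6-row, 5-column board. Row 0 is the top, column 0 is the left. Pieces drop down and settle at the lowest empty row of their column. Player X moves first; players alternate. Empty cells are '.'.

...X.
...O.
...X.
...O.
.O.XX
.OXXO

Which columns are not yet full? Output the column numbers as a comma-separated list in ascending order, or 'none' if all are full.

col 0: top cell = '.' → open
col 1: top cell = '.' → open
col 2: top cell = '.' → open
col 3: top cell = 'X' → FULL
col 4: top cell = '.' → open

Answer: 0,1,2,4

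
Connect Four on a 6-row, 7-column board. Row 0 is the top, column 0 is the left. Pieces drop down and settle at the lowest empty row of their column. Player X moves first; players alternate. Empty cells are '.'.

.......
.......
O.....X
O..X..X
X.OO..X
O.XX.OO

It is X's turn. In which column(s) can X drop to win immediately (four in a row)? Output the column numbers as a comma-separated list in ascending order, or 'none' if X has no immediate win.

Answer: 6

Derivation:
col 0: drop X → no win
col 1: drop X → no win
col 2: drop X → no win
col 3: drop X → no win
col 4: drop X → no win
col 5: drop X → no win
col 6: drop X → WIN!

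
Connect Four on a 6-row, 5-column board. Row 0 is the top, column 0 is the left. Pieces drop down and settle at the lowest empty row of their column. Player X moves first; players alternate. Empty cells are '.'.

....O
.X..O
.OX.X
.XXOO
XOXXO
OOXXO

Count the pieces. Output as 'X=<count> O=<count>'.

X=10 O=10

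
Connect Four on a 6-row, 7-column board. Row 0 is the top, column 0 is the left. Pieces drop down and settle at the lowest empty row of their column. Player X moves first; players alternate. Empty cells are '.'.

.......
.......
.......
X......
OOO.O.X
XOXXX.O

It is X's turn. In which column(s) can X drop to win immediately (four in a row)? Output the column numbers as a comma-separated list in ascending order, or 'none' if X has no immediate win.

col 0: drop X → no win
col 1: drop X → no win
col 2: drop X → no win
col 3: drop X → no win
col 4: drop X → no win
col 5: drop X → WIN!
col 6: drop X → no win

Answer: 5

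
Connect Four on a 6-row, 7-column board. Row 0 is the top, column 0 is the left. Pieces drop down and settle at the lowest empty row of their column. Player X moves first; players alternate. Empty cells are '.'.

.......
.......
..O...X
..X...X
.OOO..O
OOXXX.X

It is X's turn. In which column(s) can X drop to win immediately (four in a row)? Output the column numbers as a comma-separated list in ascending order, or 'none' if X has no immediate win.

Answer: 5

Derivation:
col 0: drop X → no win
col 1: drop X → no win
col 2: drop X → no win
col 3: drop X → no win
col 4: drop X → no win
col 5: drop X → WIN!
col 6: drop X → no win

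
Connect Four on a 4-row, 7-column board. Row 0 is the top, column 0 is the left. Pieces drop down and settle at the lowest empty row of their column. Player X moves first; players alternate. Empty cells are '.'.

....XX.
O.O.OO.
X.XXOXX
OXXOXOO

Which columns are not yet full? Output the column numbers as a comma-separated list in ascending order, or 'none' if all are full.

Answer: 0,1,2,3,6

Derivation:
col 0: top cell = '.' → open
col 1: top cell = '.' → open
col 2: top cell = '.' → open
col 3: top cell = '.' → open
col 4: top cell = 'X' → FULL
col 5: top cell = 'X' → FULL
col 6: top cell = '.' → open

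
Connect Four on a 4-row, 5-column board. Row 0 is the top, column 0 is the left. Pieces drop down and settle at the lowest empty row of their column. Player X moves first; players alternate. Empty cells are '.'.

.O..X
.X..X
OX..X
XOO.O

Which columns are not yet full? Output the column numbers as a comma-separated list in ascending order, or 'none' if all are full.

col 0: top cell = '.' → open
col 1: top cell = 'O' → FULL
col 2: top cell = '.' → open
col 3: top cell = '.' → open
col 4: top cell = 'X' → FULL

Answer: 0,2,3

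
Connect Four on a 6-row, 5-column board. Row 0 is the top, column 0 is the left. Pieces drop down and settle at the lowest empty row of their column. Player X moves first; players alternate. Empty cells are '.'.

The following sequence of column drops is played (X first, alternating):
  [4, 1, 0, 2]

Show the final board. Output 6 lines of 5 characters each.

Move 1: X drops in col 4, lands at row 5
Move 2: O drops in col 1, lands at row 5
Move 3: X drops in col 0, lands at row 5
Move 4: O drops in col 2, lands at row 5

Answer: .....
.....
.....
.....
.....
XOO.X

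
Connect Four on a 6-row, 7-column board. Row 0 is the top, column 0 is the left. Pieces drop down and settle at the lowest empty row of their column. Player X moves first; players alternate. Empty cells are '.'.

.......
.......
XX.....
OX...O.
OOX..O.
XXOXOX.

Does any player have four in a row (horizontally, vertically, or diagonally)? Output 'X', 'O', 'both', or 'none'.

X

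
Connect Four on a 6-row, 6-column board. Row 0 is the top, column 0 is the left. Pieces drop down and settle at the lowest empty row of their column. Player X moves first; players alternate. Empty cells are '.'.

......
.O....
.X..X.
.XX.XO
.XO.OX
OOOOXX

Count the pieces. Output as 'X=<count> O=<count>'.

X=9 O=8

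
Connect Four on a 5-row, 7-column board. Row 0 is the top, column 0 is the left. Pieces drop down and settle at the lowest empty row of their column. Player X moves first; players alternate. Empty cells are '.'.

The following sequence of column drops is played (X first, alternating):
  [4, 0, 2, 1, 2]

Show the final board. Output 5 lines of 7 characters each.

Answer: .......
.......
.......
..X....
OOX.X..

Derivation:
Move 1: X drops in col 4, lands at row 4
Move 2: O drops in col 0, lands at row 4
Move 3: X drops in col 2, lands at row 4
Move 4: O drops in col 1, lands at row 4
Move 5: X drops in col 2, lands at row 3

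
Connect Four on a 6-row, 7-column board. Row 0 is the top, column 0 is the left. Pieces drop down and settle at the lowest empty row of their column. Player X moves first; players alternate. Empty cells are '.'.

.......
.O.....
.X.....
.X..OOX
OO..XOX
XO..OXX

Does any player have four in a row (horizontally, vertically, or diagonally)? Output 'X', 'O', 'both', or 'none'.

none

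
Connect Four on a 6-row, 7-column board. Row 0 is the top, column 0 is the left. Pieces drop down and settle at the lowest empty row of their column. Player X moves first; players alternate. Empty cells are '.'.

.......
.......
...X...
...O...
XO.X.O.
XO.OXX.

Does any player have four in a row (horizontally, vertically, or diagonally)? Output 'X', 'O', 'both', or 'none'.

none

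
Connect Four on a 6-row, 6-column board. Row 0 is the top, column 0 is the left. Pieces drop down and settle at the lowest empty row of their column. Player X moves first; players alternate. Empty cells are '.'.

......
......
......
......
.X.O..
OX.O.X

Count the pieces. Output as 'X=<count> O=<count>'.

X=3 O=3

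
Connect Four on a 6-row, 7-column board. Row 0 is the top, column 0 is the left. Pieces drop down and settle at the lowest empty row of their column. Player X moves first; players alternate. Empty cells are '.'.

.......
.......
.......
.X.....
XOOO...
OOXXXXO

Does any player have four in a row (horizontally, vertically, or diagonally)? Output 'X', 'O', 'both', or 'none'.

X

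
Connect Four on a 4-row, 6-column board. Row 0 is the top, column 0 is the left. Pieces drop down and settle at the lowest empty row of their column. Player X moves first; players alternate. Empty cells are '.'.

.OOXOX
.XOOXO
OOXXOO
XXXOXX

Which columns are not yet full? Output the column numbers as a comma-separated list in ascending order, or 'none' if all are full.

Answer: 0

Derivation:
col 0: top cell = '.' → open
col 1: top cell = 'O' → FULL
col 2: top cell = 'O' → FULL
col 3: top cell = 'X' → FULL
col 4: top cell = 'O' → FULL
col 5: top cell = 'X' → FULL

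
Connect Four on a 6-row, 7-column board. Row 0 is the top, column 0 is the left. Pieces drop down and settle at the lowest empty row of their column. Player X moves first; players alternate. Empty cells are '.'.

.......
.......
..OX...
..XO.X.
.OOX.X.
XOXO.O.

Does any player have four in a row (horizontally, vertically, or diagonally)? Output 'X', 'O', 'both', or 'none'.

none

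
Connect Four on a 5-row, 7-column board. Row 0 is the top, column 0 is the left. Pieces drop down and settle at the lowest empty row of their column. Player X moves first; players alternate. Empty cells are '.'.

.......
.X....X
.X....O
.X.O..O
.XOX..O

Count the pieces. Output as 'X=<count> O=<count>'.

X=6 O=5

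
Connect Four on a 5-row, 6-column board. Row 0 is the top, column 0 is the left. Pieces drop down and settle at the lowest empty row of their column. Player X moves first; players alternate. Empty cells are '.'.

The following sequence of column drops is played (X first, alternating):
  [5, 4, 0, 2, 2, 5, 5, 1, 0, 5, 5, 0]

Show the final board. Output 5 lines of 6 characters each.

Move 1: X drops in col 5, lands at row 4
Move 2: O drops in col 4, lands at row 4
Move 3: X drops in col 0, lands at row 4
Move 4: O drops in col 2, lands at row 4
Move 5: X drops in col 2, lands at row 3
Move 6: O drops in col 5, lands at row 3
Move 7: X drops in col 5, lands at row 2
Move 8: O drops in col 1, lands at row 4
Move 9: X drops in col 0, lands at row 3
Move 10: O drops in col 5, lands at row 1
Move 11: X drops in col 5, lands at row 0
Move 12: O drops in col 0, lands at row 2

Answer: .....X
.....O
O....X
X.X..O
XOO.OX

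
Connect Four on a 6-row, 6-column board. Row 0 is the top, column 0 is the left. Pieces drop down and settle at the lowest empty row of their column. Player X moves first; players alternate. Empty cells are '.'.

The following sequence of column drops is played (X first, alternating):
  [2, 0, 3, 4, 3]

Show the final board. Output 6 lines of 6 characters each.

Answer: ......
......
......
......
...X..
O.XXO.

Derivation:
Move 1: X drops in col 2, lands at row 5
Move 2: O drops in col 0, lands at row 5
Move 3: X drops in col 3, lands at row 5
Move 4: O drops in col 4, lands at row 5
Move 5: X drops in col 3, lands at row 4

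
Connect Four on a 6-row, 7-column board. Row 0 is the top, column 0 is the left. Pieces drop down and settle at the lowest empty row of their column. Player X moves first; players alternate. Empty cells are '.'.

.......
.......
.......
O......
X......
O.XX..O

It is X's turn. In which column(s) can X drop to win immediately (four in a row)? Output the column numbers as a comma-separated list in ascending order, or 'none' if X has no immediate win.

col 0: drop X → no win
col 1: drop X → no win
col 2: drop X → no win
col 3: drop X → no win
col 4: drop X → no win
col 5: drop X → no win
col 6: drop X → no win

Answer: none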